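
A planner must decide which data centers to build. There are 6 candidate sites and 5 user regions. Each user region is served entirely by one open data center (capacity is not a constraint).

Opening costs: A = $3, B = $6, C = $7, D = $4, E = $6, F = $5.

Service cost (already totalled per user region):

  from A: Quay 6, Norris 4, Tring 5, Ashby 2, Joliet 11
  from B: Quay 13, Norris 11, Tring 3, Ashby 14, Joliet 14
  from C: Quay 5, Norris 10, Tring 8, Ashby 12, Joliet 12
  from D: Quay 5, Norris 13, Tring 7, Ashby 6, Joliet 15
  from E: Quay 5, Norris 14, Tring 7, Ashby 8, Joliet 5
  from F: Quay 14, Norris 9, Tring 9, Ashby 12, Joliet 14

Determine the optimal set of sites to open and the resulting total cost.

Open A and E; minimum total cost 30.

For any fixed open set, each user region goes to its cheapest open site; total = fixed + service.
{A, E}: Quay→E 5, Norris→A 4, Tring→A 5, Ashby→A 2, Joliet→E 5. Service 21; fixed 9; total 30.
{A}: service 28 + fixed 3 = 31
{A, B, E}: Quay→E 5, Norris→A 4, Tring→B 3, Ashby→A 2, Joliet→E 5. Service 19; fixed 15; total 34.
{A, B, C, D, E, F}: Quay→C 5, Norris→A 4, Tring→B 3, Ashby→A 2, Joliet→E 5. Service 19; fixed 31; total 50.
No other subset beats 30.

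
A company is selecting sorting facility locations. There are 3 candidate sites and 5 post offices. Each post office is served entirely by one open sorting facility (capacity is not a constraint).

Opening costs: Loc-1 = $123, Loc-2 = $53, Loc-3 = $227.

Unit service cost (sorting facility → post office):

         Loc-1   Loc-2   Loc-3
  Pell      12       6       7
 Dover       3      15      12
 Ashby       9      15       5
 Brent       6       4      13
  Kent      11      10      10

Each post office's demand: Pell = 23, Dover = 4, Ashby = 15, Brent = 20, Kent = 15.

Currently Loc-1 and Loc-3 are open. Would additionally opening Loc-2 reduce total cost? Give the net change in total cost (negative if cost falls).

Yes — net change −10 (cost falls by 10).

Current service cost with {Loc-1, Loc-3}: 518.
Adding Loc-2: each post office re-picks its cheapest; new service cost 455, saving 63.
Extra fixed cost: 53. Net change = 53 − 63 = -10.
(Totals: 868 → 858.)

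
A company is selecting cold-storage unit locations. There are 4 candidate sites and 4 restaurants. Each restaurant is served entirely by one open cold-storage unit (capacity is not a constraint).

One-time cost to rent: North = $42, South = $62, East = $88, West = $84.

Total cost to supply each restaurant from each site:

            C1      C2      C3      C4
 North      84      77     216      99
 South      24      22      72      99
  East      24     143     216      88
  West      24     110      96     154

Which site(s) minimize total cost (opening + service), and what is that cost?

For any fixed open set, each restaurant goes to its cheapest open site; total = fixed + service.
{South}: C1→South 24, C2→South 22, C3→South 72, C4→South 99. Service 217; fixed 62; total 279.
{North, South}: C1→South 24, C2→South 22, C3→South 72, C4→North 99. Service 217; fixed 104; total 321.
{South, East}: C1→South 24, C2→South 22, C3→South 72, C4→East 88. Service 206; fixed 150; total 356.
{North, South, East, West}: C1→South 24, C2→South 22, C3→South 72, C4→East 88. Service 206; fixed 276; total 482.
No other subset beats 279.

Open South only; minimum total cost 279.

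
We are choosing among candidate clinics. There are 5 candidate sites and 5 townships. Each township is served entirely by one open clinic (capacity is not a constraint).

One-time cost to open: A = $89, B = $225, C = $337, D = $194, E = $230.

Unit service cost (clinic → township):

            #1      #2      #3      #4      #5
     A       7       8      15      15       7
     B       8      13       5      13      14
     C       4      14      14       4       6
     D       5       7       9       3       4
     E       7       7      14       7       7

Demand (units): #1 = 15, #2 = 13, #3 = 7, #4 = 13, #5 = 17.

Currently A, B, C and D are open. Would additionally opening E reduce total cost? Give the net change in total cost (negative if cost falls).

No — net change +230 (cost rises by 230).

Current service cost with {A, B, C, D}: 293.
Adding E: each township re-picks its cheapest; new service cost 293, saving 0.
Extra fixed cost: 230. Net change = 230 − 0 = 230.
(Totals: 1138 → 1368.)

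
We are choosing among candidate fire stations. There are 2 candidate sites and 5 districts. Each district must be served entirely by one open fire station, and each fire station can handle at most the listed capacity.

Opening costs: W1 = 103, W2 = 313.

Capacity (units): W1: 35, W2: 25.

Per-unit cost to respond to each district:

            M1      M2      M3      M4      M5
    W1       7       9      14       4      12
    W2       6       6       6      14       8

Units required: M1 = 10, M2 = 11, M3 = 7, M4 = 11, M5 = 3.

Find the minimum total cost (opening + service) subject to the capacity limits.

Minimum total cost: 662

Open {W1, W2}: M1→W1 7·10=70, M2→W2 6·11=66, M3→W2 6·7=42, M4→W1 4·11=44, M5→W2 8·3=24.
Loads: W1 carries 21/35, W2 carries 21/25. Service 246; fixed 416; total 662.
Next best feasible plan costs 674.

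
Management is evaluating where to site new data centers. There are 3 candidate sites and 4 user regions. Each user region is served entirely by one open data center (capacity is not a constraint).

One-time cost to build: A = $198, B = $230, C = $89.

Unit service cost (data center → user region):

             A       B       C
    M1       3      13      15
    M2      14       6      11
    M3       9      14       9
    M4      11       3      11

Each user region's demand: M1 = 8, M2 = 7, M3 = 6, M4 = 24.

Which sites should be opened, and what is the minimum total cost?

For any fixed open set, each user region goes to its cheapest open site; total = fixed + service.
{B}: M1→B 13·8=104, M2→B 6·7=42, M3→B 14·6=84, M4→B 3·24=72. Service 302; fixed 230; total 532.
{B, C}: service 272 + fixed 319 = 591
{C}: service 515 + fixed 89 = 604
{A, B, C}: service 192 + fixed 517 = 709
(All 7 nonempty subsets were checked; B only is lowest.)

Open B only; minimum total cost 532.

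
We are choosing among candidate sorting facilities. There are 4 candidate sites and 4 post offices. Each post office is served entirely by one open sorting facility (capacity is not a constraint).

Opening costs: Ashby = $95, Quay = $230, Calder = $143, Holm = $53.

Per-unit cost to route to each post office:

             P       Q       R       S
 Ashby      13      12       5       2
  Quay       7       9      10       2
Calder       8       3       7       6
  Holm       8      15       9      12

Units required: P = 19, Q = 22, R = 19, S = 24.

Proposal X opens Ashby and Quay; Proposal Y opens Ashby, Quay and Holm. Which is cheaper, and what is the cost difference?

Proposal X: {Ashby, Quay}: P→Quay 7·19=133, Q→Quay 9·22=198, R→Ashby 5·19=95, S→Ashby 2·24=48. Service 474; fixed 325; total 799.
Proposal Y: {Ashby, Quay, Holm}: P→Quay 7·19=133, Q→Quay 9·22=198, R→Ashby 5·19=95, S→Ashby 2·24=48. Service 474; fixed 378; total 852.
Difference: |799 − 852| = 53.

Proposal X is cheaper by 53.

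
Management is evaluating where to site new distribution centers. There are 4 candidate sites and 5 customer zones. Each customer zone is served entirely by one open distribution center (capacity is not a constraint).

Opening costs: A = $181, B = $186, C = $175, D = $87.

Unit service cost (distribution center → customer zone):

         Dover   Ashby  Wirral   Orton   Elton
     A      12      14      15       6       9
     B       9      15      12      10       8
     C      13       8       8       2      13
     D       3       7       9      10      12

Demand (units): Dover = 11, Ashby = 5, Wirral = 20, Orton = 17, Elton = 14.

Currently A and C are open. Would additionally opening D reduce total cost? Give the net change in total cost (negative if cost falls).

Current service cost with {A, C}: 492.
Adding D: each customer zone re-picks its cheapest; new service cost 388, saving 104.
Extra fixed cost: 87. Net change = 87 − 104 = -17.
(Totals: 848 → 831.)

Yes — net change −17 (cost falls by 17).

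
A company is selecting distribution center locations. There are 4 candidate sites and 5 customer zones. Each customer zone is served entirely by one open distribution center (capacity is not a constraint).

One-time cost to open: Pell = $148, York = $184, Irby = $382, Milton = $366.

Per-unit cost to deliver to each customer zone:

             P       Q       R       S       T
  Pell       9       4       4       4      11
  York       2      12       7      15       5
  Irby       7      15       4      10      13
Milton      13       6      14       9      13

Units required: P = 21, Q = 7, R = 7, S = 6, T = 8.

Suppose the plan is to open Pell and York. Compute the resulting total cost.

Each customer zone is assigned to its cheapest site among the open ones.
{Pell, York}: P→York 2·21=42, Q→Pell 4·7=28, R→Pell 4·7=28, S→Pell 4·6=24, T→York 5·8=40. Service 162; fixed 332; total 494.

Total cost: 494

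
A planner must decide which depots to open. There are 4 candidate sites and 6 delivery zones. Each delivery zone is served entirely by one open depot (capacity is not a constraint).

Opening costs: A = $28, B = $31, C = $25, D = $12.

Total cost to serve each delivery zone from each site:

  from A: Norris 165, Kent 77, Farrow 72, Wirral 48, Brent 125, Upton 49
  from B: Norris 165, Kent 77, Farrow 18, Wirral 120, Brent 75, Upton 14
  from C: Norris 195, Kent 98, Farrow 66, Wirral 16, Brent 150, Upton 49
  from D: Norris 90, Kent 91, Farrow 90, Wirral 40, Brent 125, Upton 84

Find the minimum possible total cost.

Minimum total cost: 357

For any fixed open set, each delivery zone goes to its cheapest open site; total = fixed + service.
{B, D}: Norris→D 90, Kent→B 77, Farrow→B 18, Wirral→D 40, Brent→B 75, Upton→B 14. Service 314; fixed 43; total 357.
{B, C, D}: service 290 + fixed 68 = 358
{A, B, D}: Norris→D 90, Kent→A 77, Farrow→B 18, Wirral→D 40, Brent→B 75, Upton→B 14. Service 314; fixed 71; total 385.
{A, B, C, D}: service 290 + fixed 96 = 386
(All 15 nonempty subsets were checked; B and D is lowest.)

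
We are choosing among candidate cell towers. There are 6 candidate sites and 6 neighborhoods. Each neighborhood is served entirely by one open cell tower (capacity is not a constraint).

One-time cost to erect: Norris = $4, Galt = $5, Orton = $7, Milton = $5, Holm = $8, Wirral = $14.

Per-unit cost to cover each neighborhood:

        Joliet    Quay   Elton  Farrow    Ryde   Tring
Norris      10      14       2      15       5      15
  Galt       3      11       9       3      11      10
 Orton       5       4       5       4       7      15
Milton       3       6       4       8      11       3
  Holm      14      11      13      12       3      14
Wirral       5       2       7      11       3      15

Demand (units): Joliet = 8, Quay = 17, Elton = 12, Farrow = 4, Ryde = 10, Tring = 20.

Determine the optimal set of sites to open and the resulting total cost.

For any fixed open set, each neighborhood goes to its cheapest open site; total = fixed + service.
{Norris, Galt, Milton, Wirral}: Joliet→Galt 3·8=24, Quay→Wirral 2·17=34, Elton→Norris 2·12=24, Farrow→Galt 3·4=12, Ryde→Wirral 3·10=30, Tring→Milton 3·20=60. Service 184; fixed 28; total 212.
{Norris, Orton, Milton, Wirral}: Joliet→Milton 3·8=24, Quay→Wirral 2·17=34, Elton→Norris 2·12=24, Farrow→Orton 4·4=16, Ryde→Wirral 3·10=30, Tring→Milton 3·20=60. Service 188; fixed 30; total 218.
{Norris, Galt, Orton, Milton, Wirral}: Joliet→Galt 3·8=24, Quay→Wirral 2·17=34, Elton→Norris 2·12=24, Farrow→Galt 3·4=12, Ryde→Wirral 3·10=30, Tring→Milton 3·20=60. Service 184; fixed 35; total 219.
{Norris, Galt, Orton, Milton, Holm, Wirral}: service 184 + fixed 43 = 227
No other subset beats 212.

Open Norris, Galt, Milton and Wirral; minimum total cost 212.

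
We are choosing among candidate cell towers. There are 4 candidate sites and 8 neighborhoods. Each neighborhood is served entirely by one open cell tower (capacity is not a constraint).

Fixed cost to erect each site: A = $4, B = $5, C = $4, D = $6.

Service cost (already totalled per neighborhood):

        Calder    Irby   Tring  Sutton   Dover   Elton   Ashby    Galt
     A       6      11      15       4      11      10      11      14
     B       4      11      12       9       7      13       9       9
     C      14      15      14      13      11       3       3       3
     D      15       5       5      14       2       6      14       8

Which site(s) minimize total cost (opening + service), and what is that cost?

For any fixed open set, each neighborhood goes to its cheapest open site; total = fixed + service.
{A, C, D}: Calder→A 6, Irby→D 5, Tring→D 5, Sutton→A 4, Dover→D 2, Elton→C 3, Ashby→C 3, Galt→C 3. Service 31; fixed 14; total 45.
{A, B, C, D}: Calder→B 4, Irby→D 5, Tring→D 5, Sutton→A 4, Dover→D 2, Elton→C 3, Ashby→C 3, Galt→C 3. Service 29; fixed 19; total 48.
{B, C, D}: service 34 + fixed 15 = 49
{A}: service 82 + fixed 4 = 86
No other subset beats 45.

Open A, C and D; minimum total cost 45.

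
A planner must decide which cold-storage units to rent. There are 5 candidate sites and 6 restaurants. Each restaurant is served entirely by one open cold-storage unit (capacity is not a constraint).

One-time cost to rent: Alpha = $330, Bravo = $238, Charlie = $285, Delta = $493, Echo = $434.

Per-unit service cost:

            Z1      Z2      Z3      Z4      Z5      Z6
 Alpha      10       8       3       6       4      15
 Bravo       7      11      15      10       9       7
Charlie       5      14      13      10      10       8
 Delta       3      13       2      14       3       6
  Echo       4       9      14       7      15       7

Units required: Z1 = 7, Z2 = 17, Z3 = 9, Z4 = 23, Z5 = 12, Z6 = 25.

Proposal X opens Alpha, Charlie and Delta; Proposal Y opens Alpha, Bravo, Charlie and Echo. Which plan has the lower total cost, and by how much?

Proposal X: {Alpha, Charlie, Delta}: Z1→Delta 3·7=21, Z2→Alpha 8·17=136, Z3→Delta 2·9=18, Z4→Alpha 6·23=138, Z5→Delta 3·12=36, Z6→Delta 6·25=150. Service 499; fixed 1108; total 1607.
Proposal Y: {Alpha, Bravo, Charlie, Echo}: Z1→Echo 4·7=28, Z2→Alpha 8·17=136, Z3→Alpha 3·9=27, Z4→Alpha 6·23=138, Z5→Alpha 4·12=48, Z6→Bravo 7·25=175. Service 552; fixed 1287; total 1839.
Difference: |1607 − 1839| = 232.

Proposal X is cheaper by 232.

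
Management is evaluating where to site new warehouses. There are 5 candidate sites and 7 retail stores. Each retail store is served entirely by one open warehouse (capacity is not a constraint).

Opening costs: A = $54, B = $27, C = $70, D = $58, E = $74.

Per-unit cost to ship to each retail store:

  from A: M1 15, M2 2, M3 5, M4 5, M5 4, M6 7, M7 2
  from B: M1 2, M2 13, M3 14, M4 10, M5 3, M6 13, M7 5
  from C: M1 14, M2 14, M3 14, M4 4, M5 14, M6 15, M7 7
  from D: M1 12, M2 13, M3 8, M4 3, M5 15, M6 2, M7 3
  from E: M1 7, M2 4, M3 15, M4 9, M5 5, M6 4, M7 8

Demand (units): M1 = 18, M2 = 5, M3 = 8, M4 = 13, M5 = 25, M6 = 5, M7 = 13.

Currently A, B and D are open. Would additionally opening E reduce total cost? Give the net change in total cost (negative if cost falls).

No — net change +74 (cost rises by 74).

Current service cost with {A, B, D}: 236.
Adding E: each retail store re-picks its cheapest; new service cost 236, saving 0.
Extra fixed cost: 74. Net change = 74 − 0 = 74.
(Totals: 375 → 449.)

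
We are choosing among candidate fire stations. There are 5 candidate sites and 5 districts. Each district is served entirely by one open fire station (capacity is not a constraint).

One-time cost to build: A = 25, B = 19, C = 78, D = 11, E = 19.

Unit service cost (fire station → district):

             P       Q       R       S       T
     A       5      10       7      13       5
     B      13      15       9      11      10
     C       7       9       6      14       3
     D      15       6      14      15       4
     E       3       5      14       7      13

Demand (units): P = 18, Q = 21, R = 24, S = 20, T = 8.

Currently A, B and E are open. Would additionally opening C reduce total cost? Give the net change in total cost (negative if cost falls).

No — net change +38 (cost rises by 38).

Current service cost with {A, B, E}: 507.
Adding C: each district re-picks its cheapest; new service cost 467, saving 40.
Extra fixed cost: 78. Net change = 78 − 40 = 38.
(Totals: 570 → 608.)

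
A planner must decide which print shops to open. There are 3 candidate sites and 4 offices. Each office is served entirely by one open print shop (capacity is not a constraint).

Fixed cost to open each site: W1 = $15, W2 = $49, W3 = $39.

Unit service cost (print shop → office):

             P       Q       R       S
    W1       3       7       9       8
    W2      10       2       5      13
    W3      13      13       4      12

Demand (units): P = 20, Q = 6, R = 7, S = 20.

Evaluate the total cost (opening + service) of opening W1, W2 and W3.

Each office is assigned to its cheapest site among the open ones.
{W1, W2, W3}: P→W1 3·20=60, Q→W2 2·6=12, R→W3 4·7=28, S→W1 8·20=160. Service 260; fixed 103; total 363.

Total cost: 363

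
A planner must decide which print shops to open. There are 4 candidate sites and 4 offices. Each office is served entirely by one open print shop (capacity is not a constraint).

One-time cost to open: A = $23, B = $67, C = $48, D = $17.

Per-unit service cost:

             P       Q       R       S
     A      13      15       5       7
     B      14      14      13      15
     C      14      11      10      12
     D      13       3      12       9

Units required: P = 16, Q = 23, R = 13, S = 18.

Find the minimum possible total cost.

For any fixed open set, each office goes to its cheapest open site; total = fixed + service.
{A, D}: P→A 13·16=208, Q→D 3·23=69, R→A 5·13=65, S→A 7·18=126. Service 468; fixed 40; total 508.
{A, C, D}: service 468 + fixed 88 = 556
{A, B, D}: P→A 13·16=208, Q→D 3·23=69, R→A 5·13=65, S→A 7·18=126. Service 468; fixed 107; total 575.
{A, B, C, D}: P→A 13·16=208, Q→D 3·23=69, R→A 5·13=65, S→A 7·18=126. Service 468; fixed 155; total 623.
No other subset beats 508.

Minimum total cost: 508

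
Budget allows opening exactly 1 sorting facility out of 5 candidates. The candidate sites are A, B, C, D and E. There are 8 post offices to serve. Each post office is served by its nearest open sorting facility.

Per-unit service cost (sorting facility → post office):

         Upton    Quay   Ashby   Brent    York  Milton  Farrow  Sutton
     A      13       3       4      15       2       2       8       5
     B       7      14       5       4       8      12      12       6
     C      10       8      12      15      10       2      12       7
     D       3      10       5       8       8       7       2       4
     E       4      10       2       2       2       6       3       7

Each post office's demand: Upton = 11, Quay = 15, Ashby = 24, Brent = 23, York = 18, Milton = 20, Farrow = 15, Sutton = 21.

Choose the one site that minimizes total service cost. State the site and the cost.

Choose E only; total service cost 636.

With exactly 1 open, each post office uses its cheapest among the chosen.
{E}: Upton→E 4·11=44, Quay→E 10·15=150, Ashby→E 2·24=48, Brent→E 2·23=46, York→E 2·18=36, Milton→E 6·20=120, Farrow→E 3·15=45, Sutton→E 7·21=147. Service cost 636.
{D}: service cost 885
{A}: service cost 930
Among all 5 size-1 choices, {E} is lowest.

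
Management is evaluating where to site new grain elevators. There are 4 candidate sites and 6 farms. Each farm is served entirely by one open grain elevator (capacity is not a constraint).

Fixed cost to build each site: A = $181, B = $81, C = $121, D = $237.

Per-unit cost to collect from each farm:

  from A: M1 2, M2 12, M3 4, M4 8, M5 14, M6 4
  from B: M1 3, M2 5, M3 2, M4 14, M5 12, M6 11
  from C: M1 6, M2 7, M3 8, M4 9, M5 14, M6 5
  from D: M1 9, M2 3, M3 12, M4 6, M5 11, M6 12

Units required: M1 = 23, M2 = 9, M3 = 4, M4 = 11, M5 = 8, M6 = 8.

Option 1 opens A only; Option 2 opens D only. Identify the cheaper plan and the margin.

Option 1 is cheaper by 186.

Option 1: {A}: M1→A 2·23=46, M2→A 12·9=108, M3→A 4·4=16, M4→A 8·11=88, M5→A 14·8=112, M6→A 4·8=32. Service 402; fixed 181; total 583.
Option 2: {D}: M1→D 9·23=207, M2→D 3·9=27, M3→D 12·4=48, M4→D 6·11=66, M5→D 11·8=88, M6→D 12·8=96. Service 532; fixed 237; total 769.
Difference: |583 − 769| = 186.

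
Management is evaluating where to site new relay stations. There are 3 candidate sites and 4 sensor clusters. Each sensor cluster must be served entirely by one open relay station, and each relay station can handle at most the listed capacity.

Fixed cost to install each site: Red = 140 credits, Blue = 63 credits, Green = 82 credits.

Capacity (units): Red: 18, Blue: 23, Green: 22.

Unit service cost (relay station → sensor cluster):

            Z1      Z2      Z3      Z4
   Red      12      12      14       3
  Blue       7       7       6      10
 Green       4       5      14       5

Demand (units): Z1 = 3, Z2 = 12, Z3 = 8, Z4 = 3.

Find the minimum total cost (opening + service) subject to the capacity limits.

Minimum total cost: 280

Open {Blue, Green}: Z1→Green 4·3=12, Z2→Green 5·12=60, Z3→Blue 6·8=48, Z4→Green 5·3=15.
Loads: Blue carries 8/23, Green carries 18/22. Service 135; fixed 145; total 280.
Next best feasible plan costs 289.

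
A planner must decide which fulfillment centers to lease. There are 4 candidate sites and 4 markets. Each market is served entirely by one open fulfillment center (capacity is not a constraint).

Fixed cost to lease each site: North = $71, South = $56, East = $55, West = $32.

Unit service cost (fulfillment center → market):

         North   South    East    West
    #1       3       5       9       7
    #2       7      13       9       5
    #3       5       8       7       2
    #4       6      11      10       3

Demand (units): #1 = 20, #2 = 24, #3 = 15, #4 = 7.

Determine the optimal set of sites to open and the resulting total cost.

For any fixed open set, each market goes to its cheapest open site; total = fixed + service.
{North, West}: #1→North 3·20=60, #2→West 5·24=120, #3→West 2·15=30, #4→West 3·7=21. Service 231; fixed 103; total 334.
{West}: service 311 + fixed 32 = 343
{South, West}: service 271 + fixed 88 = 359
{North, South, East, West}: #1→North 3·20=60, #2→West 5·24=120, #3→West 2·15=30, #4→West 3·7=21. Service 231; fixed 214; total 445.
No other subset beats 334.

Open North and West; minimum total cost 334.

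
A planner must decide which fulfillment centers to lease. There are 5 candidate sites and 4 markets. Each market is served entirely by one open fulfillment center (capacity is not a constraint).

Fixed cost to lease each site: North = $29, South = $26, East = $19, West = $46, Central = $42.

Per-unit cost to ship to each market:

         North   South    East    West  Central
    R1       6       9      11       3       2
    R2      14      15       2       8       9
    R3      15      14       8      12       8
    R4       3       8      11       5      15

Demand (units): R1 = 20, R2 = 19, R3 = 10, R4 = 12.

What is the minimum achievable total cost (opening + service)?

For any fixed open set, each market goes to its cheapest open site; total = fixed + service.
{North, East, Central}: R1→Central 2·20=40, R2→East 2·19=38, R3→East 8·10=80, R4→North 3·12=36. Service 194; fixed 90; total 284.
{East, West}: service 238 + fixed 65 = 303
{North, East, West}: service 214 + fixed 94 = 308
{North, South, East, West, Central}: service 194 + fixed 162 = 356
No other subset beats 284.

Minimum total cost: 284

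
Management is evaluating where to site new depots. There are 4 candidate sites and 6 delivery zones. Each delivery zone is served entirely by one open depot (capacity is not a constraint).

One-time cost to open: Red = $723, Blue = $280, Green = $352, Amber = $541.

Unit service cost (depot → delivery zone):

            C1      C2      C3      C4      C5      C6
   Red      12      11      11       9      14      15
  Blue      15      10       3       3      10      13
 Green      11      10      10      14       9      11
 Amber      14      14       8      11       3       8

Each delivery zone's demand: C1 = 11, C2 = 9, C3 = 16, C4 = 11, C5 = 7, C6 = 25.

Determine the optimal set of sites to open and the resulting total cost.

Open Blue only; minimum total cost 1011.

For any fixed open set, each delivery zone goes to its cheapest open site; total = fixed + service.
{Blue}: C1→Blue 15·11=165, C2→Blue 10·9=90, C3→Blue 3·16=48, C4→Blue 3·11=33, C5→Blue 10·7=70, C6→Blue 13·25=325. Service 731; fixed 280; total 1011.
{Green}: service 863 + fixed 352 = 1215
{Blue, Green}: C1→Green 11·11=121, C2→Blue 10·9=90, C3→Blue 3·16=48, C4→Blue 3·11=33, C5→Green 9·7=63, C6→Green 11·25=275. Service 630; fixed 632; total 1262.
{Red, Blue, Green, Amber}: service 513 + fixed 1896 = 2409
No other subset beats 1011.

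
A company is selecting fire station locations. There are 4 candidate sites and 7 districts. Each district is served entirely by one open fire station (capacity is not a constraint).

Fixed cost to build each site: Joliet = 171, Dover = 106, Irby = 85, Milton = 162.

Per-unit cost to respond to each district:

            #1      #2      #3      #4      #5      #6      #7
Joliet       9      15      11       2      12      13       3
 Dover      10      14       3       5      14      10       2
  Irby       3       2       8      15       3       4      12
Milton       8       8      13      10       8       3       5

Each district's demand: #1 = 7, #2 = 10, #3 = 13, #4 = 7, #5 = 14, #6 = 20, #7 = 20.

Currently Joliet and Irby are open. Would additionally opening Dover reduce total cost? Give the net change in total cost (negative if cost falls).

Current service cost with {Joliet, Irby}: 341.
Adding Dover: each district re-picks its cheapest; new service cost 256, saving 85.
Extra fixed cost: 106. Net change = 106 − 85 = 21.
(Totals: 597 → 618.)

No — net change +21 (cost rises by 21).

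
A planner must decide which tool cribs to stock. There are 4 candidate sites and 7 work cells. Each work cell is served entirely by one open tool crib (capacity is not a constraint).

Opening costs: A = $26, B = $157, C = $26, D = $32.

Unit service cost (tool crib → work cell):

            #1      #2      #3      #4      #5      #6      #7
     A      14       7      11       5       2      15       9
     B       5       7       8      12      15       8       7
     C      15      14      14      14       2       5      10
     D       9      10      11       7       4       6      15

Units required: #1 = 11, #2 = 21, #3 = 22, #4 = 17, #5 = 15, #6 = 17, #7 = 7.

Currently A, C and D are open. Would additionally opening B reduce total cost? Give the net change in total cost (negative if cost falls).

No — net change +33 (cost rises by 33).

Current service cost with {A, C, D}: 751.
Adding B: each work cell re-picks its cheapest; new service cost 627, saving 124.
Extra fixed cost: 157. Net change = 157 − 124 = 33.
(Totals: 835 → 868.)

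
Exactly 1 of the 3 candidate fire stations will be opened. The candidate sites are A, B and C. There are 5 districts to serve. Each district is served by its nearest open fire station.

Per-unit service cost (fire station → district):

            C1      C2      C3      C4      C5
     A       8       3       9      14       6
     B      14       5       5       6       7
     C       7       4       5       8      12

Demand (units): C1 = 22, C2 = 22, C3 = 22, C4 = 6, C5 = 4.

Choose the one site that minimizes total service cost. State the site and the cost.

With exactly 1 open, each district uses its cheapest among the chosen.
{C}: C1→C 7·22=154, C2→C 4·22=88, C3→C 5·22=110, C4→C 8·6=48, C5→C 12·4=48. Service cost 448.
{A}: service cost 548
{B}: service cost 592
Among all 3 size-1 choices, {C} is lowest.

Choose C only; total service cost 448.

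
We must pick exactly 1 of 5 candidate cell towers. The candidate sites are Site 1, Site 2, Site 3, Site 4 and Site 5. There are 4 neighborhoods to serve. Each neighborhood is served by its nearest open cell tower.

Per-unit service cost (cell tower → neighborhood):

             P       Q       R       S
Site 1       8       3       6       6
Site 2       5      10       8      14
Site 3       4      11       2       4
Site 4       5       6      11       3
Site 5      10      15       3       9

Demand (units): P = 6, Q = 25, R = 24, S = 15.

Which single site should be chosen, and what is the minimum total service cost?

With exactly 1 open, each neighborhood uses its cheapest among the chosen.
{Site 1}: P→Site 1 8·6=48, Q→Site 1 3·25=75, R→Site 1 6·24=144, S→Site 1 6·15=90. Service cost 357.
{Site 3}: service cost 407
{Site 4}: service cost 489
Among all 5 size-1 choices, {Site 1} is lowest.

Choose Site 1 only; total service cost 357.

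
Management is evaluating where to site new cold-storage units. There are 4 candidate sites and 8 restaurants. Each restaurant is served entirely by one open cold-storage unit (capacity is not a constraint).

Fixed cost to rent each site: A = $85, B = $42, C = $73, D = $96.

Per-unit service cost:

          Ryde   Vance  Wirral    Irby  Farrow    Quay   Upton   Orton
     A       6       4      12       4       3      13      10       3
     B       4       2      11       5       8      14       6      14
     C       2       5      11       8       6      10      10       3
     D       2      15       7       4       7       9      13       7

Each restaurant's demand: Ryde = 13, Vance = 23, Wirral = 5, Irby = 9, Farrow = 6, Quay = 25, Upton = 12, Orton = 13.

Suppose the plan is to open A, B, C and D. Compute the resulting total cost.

Each restaurant is assigned to its cheapest site among the open ones.
{A, B, C, D}: Ryde→C 2·13=26, Vance→B 2·23=46, Wirral→D 7·5=35, Irby→A 4·9=36, Farrow→A 3·6=18, Quay→D 9·25=225, Upton→B 6·12=72, Orton→A 3·13=39. Service 497; fixed 296; total 793.

Total cost: 793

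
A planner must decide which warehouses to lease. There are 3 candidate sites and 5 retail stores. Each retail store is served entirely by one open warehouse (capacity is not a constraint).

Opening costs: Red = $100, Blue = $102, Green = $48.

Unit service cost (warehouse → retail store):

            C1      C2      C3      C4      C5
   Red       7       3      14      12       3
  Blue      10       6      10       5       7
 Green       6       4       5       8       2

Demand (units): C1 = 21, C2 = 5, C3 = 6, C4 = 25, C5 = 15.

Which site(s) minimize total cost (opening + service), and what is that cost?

For any fixed open set, each retail store goes to its cheapest open site; total = fixed + service.
{Green}: C1→Green 6·21=126, C2→Green 4·5=20, C3→Green 5·6=30, C4→Green 8·25=200, C5→Green 2·15=30. Service 406; fixed 48; total 454.
{Blue, Green}: service 331 + fixed 150 = 481
{Red, Green}: C1→Green 6·21=126, C2→Red 3·5=15, C3→Green 5·6=30, C4→Green 8·25=200, C5→Green 2·15=30. Service 401; fixed 148; total 549.
{Red, Blue, Green}: service 326 + fixed 250 = 576
No other subset beats 454.

Open Green only; minimum total cost 454.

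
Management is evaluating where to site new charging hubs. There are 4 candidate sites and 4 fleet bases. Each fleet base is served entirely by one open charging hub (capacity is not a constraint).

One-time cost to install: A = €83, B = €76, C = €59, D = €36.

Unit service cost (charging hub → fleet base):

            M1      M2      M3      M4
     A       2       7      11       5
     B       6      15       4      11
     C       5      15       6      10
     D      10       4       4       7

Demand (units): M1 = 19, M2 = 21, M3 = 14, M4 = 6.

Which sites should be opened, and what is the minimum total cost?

For any fixed open set, each fleet base goes to its cheapest open site; total = fixed + service.
{A, D}: M1→A 2·19=38, M2→D 4·21=84, M3→D 4·14=56, M4→A 5·6=30. Service 208; fixed 119; total 327.
{C, D}: M1→C 5·19=95, M2→D 4·21=84, M3→D 4·14=56, M4→D 7·6=42. Service 277; fixed 95; total 372.
{A, C, D}: M1→A 2·19=38, M2→D 4·21=84, M3→D 4·14=56, M4→A 5·6=30. Service 208; fixed 178; total 386.
{A, B, C, D}: M1→A 2·19=38, M2→D 4·21=84, M3→B 4·14=56, M4→A 5·6=30. Service 208; fixed 254; total 462.
(All 15 nonempty subsets were checked; A and D is lowest.)

Open A and D; minimum total cost 327.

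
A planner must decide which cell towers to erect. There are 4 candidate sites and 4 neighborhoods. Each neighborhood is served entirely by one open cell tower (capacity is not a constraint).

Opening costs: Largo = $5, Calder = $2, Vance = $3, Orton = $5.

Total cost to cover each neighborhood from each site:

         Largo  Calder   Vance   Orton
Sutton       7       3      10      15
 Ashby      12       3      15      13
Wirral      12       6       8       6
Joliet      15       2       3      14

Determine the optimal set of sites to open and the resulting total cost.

Open Calder only; minimum total cost 16.

For any fixed open set, each neighborhood goes to its cheapest open site; total = fixed + service.
{Calder}: Sutton→Calder 3, Ashby→Calder 3, Wirral→Calder 6, Joliet→Calder 2. Service 14; fixed 2; total 16.
{Calder, Vance}: Sutton→Calder 3, Ashby→Calder 3, Wirral→Calder 6, Joliet→Calder 2. Service 14; fixed 5; total 19.
{Largo, Calder}: service 14 + fixed 7 = 21
{Largo, Calder, Vance, Orton}: Sutton→Calder 3, Ashby→Calder 3, Wirral→Calder 6, Joliet→Calder 2. Service 14; fixed 15; total 29.
No other subset beats 16.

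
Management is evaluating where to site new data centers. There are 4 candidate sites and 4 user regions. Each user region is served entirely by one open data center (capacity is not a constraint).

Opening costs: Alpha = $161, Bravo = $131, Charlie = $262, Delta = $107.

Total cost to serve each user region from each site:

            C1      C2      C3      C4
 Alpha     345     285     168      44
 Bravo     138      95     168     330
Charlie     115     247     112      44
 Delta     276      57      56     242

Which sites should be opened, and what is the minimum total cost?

Open Charlie and Delta; minimum total cost 641.

For any fixed open set, each user region goes to its cheapest open site; total = fixed + service.
{Charlie, Delta}: C1→Charlie 115, C2→Delta 57, C3→Delta 56, C4→Charlie 44. Service 272; fixed 369; total 641.
{Alpha, Bravo, Delta}: C1→Bravo 138, C2→Delta 57, C3→Delta 56, C4→Alpha 44. Service 295; fixed 399; total 694.
{Alpha, Delta}: C1→Delta 276, C2→Delta 57, C3→Delta 56, C4→Alpha 44. Service 433; fixed 268; total 701.
{Alpha, Bravo, Charlie, Delta}: C1→Charlie 115, C2→Delta 57, C3→Delta 56, C4→Alpha 44. Service 272; fixed 661; total 933.
No other subset beats 641.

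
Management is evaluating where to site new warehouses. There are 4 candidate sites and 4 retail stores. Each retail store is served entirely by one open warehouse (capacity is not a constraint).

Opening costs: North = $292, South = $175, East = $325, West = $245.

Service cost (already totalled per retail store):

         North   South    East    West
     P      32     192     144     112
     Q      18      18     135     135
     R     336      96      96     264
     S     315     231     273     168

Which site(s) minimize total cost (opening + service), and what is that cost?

Open South only; minimum total cost 712.

For any fixed open set, each retail store goes to its cheapest open site; total = fixed + service.
{South}: P→South 192, Q→South 18, R→South 96, S→South 231. Service 537; fixed 175; total 712.
{South, West}: service 394 + fixed 420 = 814
{North, South}: P→North 32, Q→North 18, R→South 96, S→South 231. Service 377; fixed 467; total 844.
{North, South, East, West}: service 314 + fixed 1037 = 1351
No other subset beats 712.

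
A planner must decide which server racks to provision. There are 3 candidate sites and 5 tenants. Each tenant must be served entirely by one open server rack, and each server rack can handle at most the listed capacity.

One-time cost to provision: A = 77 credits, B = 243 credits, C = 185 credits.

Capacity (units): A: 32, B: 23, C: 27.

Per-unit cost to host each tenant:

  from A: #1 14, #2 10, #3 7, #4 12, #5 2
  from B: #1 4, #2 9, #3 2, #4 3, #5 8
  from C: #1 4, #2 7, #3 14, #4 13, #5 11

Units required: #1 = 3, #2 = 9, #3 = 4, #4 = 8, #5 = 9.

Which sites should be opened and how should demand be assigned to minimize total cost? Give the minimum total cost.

Open {A, B}: #1→B 4·3=12, #2→A 10·9=90, #3→B 2·4=8, #4→B 3·8=24, #5→A 2·9=18.
Loads: A carries 18/32, B carries 15/23. Service 152; fixed 320; total 472.
Next best feasible plan costs 479.

Minimum total cost: 472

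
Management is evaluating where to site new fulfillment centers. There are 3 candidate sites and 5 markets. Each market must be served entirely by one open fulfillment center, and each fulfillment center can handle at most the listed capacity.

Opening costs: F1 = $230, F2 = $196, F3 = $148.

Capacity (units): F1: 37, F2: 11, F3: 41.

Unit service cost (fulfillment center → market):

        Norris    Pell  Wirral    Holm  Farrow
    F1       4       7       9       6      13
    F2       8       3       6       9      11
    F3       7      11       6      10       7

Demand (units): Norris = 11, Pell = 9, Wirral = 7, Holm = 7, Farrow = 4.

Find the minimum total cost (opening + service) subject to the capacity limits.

Minimum total cost: 464

Open {F3}: Norris→F3 7·11=77, Pell→F3 11·9=99, Wirral→F3 6·7=42, Holm→F3 10·7=70, Farrow→F3 7·4=28.
Loads: F3 carries 38/41. Service 316; fixed 148; total 464.
Next best feasible plan costs 588.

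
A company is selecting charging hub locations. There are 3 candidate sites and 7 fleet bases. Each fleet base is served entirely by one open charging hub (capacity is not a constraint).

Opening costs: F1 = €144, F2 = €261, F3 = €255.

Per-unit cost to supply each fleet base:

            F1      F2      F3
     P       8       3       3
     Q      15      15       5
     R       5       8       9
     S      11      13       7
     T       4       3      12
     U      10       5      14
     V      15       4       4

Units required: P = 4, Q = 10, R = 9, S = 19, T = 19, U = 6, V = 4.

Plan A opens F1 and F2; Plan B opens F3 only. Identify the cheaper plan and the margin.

Plan A: {F1, F2}: P→F2 3·4=12, Q→F1 15·10=150, R→F1 5·9=45, S→F1 11·19=209, T→F2 3·19=57, U→F2 5·6=30, V→F2 4·4=16. Service 519; fixed 405; total 924.
Plan B: {F3}: P→F3 3·4=12, Q→F3 5·10=50, R→F3 9·9=81, S→F3 7·19=133, T→F3 12·19=228, U→F3 14·6=84, V→F3 4·4=16. Service 604; fixed 255; total 859.
Difference: |924 − 859| = 65.

Plan B is cheaper by 65.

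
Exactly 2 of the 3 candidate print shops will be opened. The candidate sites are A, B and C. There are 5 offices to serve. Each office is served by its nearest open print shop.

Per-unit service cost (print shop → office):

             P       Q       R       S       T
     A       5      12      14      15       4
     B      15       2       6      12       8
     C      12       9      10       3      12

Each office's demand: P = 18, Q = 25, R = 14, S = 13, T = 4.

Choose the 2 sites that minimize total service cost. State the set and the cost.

Choose A and B; total service cost 396.

With exactly 2 open, each office uses its cheapest among the chosen.
{A, B}: P→A 5·18=90, Q→B 2·25=50, R→B 6·14=84, S→B 12·13=156, T→A 4·4=16. Service cost 396.
{B, C}: service cost 421
{A, C}: service cost 510
Among all 3 size-2 choices, {A, B} is lowest.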